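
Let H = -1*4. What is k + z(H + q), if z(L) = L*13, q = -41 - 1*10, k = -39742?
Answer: -40457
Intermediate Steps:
q = -51 (q = -41 - 10 = -51)
H = -4
z(L) = 13*L
k + z(H + q) = -39742 + 13*(-4 - 51) = -39742 + 13*(-55) = -39742 - 715 = -40457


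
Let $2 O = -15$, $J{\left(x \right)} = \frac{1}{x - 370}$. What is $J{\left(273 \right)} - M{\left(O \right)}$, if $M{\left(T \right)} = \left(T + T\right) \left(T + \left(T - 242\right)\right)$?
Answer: $- \frac{373936}{97} \approx -3855.0$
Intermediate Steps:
$J{\left(x \right)} = \frac{1}{-370 + x}$
$O = - \frac{15}{2}$ ($O = \frac{1}{2} \left(-15\right) = - \frac{15}{2} \approx -7.5$)
$M{\left(T \right)} = 2 T \left(-242 + 2 T\right)$ ($M{\left(T \right)} = 2 T \left(T + \left(T - 242\right)\right) = 2 T \left(T + \left(-242 + T\right)\right) = 2 T \left(-242 + 2 T\right)$)
$J{\left(273 \right)} - M{\left(O \right)} = \frac{1}{-370 + 273} - 4 \left(- \frac{15}{2}\right) \left(-121 - \frac{15}{2}\right) = \frac{1}{-97} - 4 \left(- \frac{15}{2}\right) \left(- \frac{257}{2}\right) = - \frac{1}{97} - 3855 = - \frac{373936}{97}$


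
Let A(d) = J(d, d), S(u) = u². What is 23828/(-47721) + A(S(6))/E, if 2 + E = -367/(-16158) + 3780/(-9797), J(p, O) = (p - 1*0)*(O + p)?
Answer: -19589479768528436/17851547699553 ≈ -1097.4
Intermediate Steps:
J(p, O) = p*(O + p) (J(p, O) = (p + 0)*(O + p) = p*(O + p))
A(d) = 2*d² (A(d) = d*(d + d) = d*(2*d) = 2*d²)
E = -374081593/158299926 (E = -2 + (-367/(-16158) + 3780/(-9797)) = -2 + (-367*(-1/16158) + 3780*(-1/9797)) = -2 + (367/16158 - 3780/9797) = -2 - 57481741/158299926 = -374081593/158299926 ≈ -2.3631)
23828/(-47721) + A(S(6))/E = 23828/(-47721) + (2*(6²)²)/(-374081593/158299926) = 23828*(-1/47721) + (2*36²)*(-158299926/374081593) = -23828/47721 + (2*1296)*(-158299926/374081593) = -23828/47721 + 2592*(-158299926/374081593) = -23828/47721 - 410313408192/374081593 = -19589479768528436/17851547699553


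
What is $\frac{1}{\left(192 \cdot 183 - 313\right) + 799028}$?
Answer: $\frac{1}{833851} \approx 1.1993 \cdot 10^{-6}$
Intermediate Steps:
$\frac{1}{\left(192 \cdot 183 - 313\right) + 799028} = \frac{1}{\left(35136 - 313\right) + 799028} = \frac{1}{34823 + 799028} = \frac{1}{833851}$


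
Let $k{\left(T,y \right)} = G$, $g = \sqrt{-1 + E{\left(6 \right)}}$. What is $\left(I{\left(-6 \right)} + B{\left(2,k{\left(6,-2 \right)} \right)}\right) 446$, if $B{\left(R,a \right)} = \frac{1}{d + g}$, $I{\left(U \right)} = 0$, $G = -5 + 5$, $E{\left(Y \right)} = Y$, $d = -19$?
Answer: $- \frac{4237}{178} - \frac{223 \sqrt{5}}{178} \approx -26.605$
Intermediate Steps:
$G = 0$
$g = \sqrt{5}$ ($g = \sqrt{-1 + 6} = \sqrt{5} \approx 2.2361$)
$k{\left(T,y \right)} = 0$
$B{\left(R,a \right)} = \frac{1}{-19 + \sqrt{5}}$
$\left(I{\left(-6 \right)} + B{\left(2,k{\left(6,-2 \right)} \right)}\right) 446 = \left(0 - \left(\frac{19}{356} + \frac{\sqrt{5}}{356}\right)\right) 446 = \left(- \frac{19}{356} - \frac{\sqrt{5}}{356}\right) 446 = - \frac{4237}{178} - \frac{223 \sqrt{5}}{178}$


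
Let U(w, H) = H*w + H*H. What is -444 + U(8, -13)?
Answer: -379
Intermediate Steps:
U(w, H) = H² + H*w (U(w, H) = H*w + H² = H² + H*w)
-444 + U(8, -13) = -444 - 13*(-13 + 8) = -444 - 13*(-5) = -444 + 65 = -379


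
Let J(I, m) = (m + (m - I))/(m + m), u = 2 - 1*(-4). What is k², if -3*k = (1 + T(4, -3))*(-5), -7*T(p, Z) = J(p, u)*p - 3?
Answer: 12100/3969 ≈ 3.0486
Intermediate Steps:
u = 6 (u = 2 + 4 = 6)
J(I, m) = (-I + 2*m)/(2*m) (J(I, m) = (-I + 2*m)/((2*m)) = (-I + 2*m)*(1/(2*m)) = (-I + 2*m)/(2*m))
T(p, Z) = 3/7 - p*(1 - p/12)/7 (T(p, Z) = -(((6 - p/2)/6)*p - 3)/7 = -((1 - p/12)*p - 3)/7 = -(p*(1 - p/12) - 3)/7 = -(-3 + p*(1 - p/12))/7 = 3/7 - p*(1 - p/12)/7)
k = 110/63 (k = -(1 + (3/7 + (1/84)*4*(-12 + 4)))*(-5)/3 = -(1 + (3/7 + (1/84)*4*(-8)))*(-5)/3 = -(1 + (3/7 - 8/21))*(-5)/3 = -(1 + 1/21)*(-5)/3 = -22*(-5)/63 = -⅓*(-110/21) = 110/63 ≈ 1.7460)
k² = (110/63)² = 12100/3969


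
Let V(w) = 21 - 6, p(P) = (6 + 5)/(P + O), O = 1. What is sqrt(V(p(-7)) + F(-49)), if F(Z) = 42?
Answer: sqrt(57) ≈ 7.5498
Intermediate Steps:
p(P) = 11/(1 + P) (p(P) = (6 + 5)/(P + 1) = 11/(1 + P))
V(w) = 15
sqrt(V(p(-7)) + F(-49)) = sqrt(15 + 42) = sqrt(57)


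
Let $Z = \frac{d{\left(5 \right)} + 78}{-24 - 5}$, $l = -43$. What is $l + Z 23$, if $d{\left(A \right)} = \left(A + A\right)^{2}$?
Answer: $- \frac{5341}{29} \approx -184.17$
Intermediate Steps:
$d{\left(A \right)} = 4 A^{2}$ ($d{\left(A \right)} = \left(2 A\right)^{2} = 4 A^{2}$)
$Z = - \frac{178}{29}$ ($Z = \frac{4 \cdot 5^{2} + 78}{-24 - 5} = \frac{4 \cdot 25 + 78}{-29} = \left(100 + 78\right) \left(- \frac{1}{29}\right) = 178 \left(- \frac{1}{29}\right) = - \frac{178}{29} \approx -6.1379$)
$l + Z 23 = -43 - \frac{4094}{29} = - \frac{5341}{29}$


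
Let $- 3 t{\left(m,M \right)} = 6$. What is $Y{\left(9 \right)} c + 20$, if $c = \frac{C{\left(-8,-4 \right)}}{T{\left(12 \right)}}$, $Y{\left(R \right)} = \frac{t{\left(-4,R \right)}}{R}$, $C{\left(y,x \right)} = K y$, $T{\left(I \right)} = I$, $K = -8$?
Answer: $\frac{508}{27} \approx 18.815$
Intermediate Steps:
$t{\left(m,M \right)} = -2$ ($t{\left(m,M \right)} = \left(- \frac{1}{3}\right) 6 = -2$)
$C{\left(y,x \right)} = - 8 y$
$Y{\left(R \right)} = - \frac{2}{R}$
$c = \frac{16}{3}$ ($c = \frac{\left(-8\right) \left(-8\right)}{12} = 64 \cdot \frac{1}{12} = \frac{16}{3} \approx 5.3333$)
$Y{\left(9 \right)} c + 20 = - \frac{2}{9} \cdot \frac{16}{3} + 20 = \left(-2\right) \frac{1}{9} \cdot \frac{16}{3} + 20 = \left(- \frac{2}{9}\right) \frac{16}{3} + 20 = - \frac{32}{27} + 20 = \frac{508}{27}$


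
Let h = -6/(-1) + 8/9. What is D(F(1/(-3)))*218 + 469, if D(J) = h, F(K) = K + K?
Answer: 17737/9 ≈ 1970.8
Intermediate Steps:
h = 62/9 (h = -6*(-1) + 8*(1/9) = 6 + 8/9 = 62/9 ≈ 6.8889)
F(K) = 2*K
D(J) = 62/9
D(F(1/(-3)))*218 + 469 = (62/9)*218 + 469 = 13516/9 + 469 = 17737/9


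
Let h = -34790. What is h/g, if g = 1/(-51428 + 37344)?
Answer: 489982360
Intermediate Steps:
g = -1/14084 (g = 1/(-14084) = -1/14084 ≈ -7.1003e-5)
h/g = -34790/(-1/14084) = -34790*(-14084) = 489982360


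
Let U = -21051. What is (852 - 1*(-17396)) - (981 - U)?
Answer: -3784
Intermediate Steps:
(852 - 1*(-17396)) - (981 - U) = (852 - 1*(-17396)) - (981 - 1*(-21051)) = (852 + 17396) - (981 + 21051) = 18248 - 1*22032 = 18248 - 22032 = -3784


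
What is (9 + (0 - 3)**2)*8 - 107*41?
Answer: -4243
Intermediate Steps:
(9 + (0 - 3)**2)*8 - 107*41 = (9 + (-3)**2)*8 - 4387 = (9 + 9)*8 - 4387 = 18*8 - 4387 = 144 - 4387 = -4243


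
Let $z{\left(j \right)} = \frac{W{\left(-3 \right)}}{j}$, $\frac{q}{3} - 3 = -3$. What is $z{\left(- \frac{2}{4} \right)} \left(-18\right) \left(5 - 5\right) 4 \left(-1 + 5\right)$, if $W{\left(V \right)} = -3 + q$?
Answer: $0$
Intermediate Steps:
$q = 0$ ($q = 9 + 3 \left(-3\right) = 9 - 9 = 0$)
$W{\left(V \right)} = -3$ ($W{\left(V \right)} = -3 + 0 = -3$)
$z{\left(j \right)} = - \frac{3}{j}$
$z{\left(- \frac{2}{4} \right)} \left(-18\right) \left(5 - 5\right) 4 \left(-1 + 5\right) = - \frac{3}{\left(-2\right) \frac{1}{4}} \left(-18\right) \left(5 - 5\right) 4 \left(-1 + 5\right) = - \frac{3}{\left(-2\right) \frac{1}{4}} \left(-18\right) 0 \cdot 4 \cdot 4 = - \frac{3}{- \frac{1}{2}} \left(-18\right) 0 \cdot 16 = \left(-3\right) \left(-2\right) \left(-18\right) 0 = 6 \left(-18\right) 0 = \left(-108\right) 0 = 0$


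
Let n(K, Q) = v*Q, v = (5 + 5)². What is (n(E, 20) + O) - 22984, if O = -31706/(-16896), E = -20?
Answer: -177256979/8448 ≈ -20982.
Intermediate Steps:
v = 100 (v = 10² = 100)
n(K, Q) = 100*Q
O = 15853/8448 (O = -31706*(-1/16896) = 15853/8448 ≈ 1.8765)
(n(E, 20) + O) - 22984 = (100*20 + 15853/8448) - 22984 = (2000 + 15853/8448) - 22984 = 16911853/8448 - 22984 = -177256979/8448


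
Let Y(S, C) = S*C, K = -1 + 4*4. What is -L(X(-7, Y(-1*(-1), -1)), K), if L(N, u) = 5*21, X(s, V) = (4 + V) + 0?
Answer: -105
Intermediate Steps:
K = 15 (K = -1 + 16 = 15)
Y(S, C) = C*S
X(s, V) = 4 + V
L(N, u) = 105
-L(X(-7, Y(-1*(-1), -1)), K) = -1*105 = -105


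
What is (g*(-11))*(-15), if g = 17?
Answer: 2805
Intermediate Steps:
(g*(-11))*(-15) = (17*(-11))*(-15) = -187*(-15) = 2805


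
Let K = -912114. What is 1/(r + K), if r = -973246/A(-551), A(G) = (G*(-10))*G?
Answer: -1518005/1384593125947 ≈ -1.0964e-6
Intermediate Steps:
A(G) = -10*G**2 (A(G) = (-10*G)*G = -10*G**2)
r = 486623/1518005 (r = -973246/((-10*(-551)**2)) = -973246/((-10*303601)) = -973246/(-3036010) = -973246*(-1/3036010) = 486623/1518005 ≈ 0.32057)
1/(r + K) = 1/(486623/1518005 - 912114) = 1/(-1384593125947/1518005) = -1518005/1384593125947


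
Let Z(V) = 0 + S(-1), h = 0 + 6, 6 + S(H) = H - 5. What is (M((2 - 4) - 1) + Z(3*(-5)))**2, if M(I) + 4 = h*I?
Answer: 1156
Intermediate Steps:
S(H) = -11 + H (S(H) = -6 + (H - 5) = -6 + (-5 + H) = -11 + H)
h = 6
Z(V) = -12 (Z(V) = 0 + (-11 - 1) = 0 - 12 = -12)
M(I) = -4 + 6*I
(M((2 - 4) - 1) + Z(3*(-5)))**2 = ((-4 + 6*((2 - 4) - 1)) - 12)**2 = ((-4 + 6*(-2 - 1)) - 12)**2 = ((-4 + 6*(-3)) - 12)**2 = ((-4 - 18) - 12)**2 = (-22 - 12)**2 = (-34)**2 = 1156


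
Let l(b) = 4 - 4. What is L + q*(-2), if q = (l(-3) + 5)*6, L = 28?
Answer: -32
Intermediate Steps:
l(b) = 0
q = 30 (q = (0 + 5)*6 = 5*6 = 30)
L + q*(-2) = 28 + 30*(-2) = 28 - 60 = -32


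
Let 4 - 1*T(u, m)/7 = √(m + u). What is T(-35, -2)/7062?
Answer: 14/3531 - 7*I*√37/7062 ≈ 0.0039649 - 0.0060294*I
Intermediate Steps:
T(u, m) = 28 - 7*√(m + u)
T(-35, -2)/7062 = (28 - 7*√(-2 - 35))/7062 = (28 - 7*I*√37)*(1/7062) = 14/3531 - 7*I*√37/7062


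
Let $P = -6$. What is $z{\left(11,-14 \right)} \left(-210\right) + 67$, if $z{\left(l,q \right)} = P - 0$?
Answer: $1327$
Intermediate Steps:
$z{\left(l,q \right)} = -6$ ($z{\left(l,q \right)} = -6 - 0 = -6 + 0 = -6$)
$z{\left(11,-14 \right)} \left(-210\right) + 67 = \left(-6\right) \left(-210\right) + 67 = 1260 + 67 = 1327$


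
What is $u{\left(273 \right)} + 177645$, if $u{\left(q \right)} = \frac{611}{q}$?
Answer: $\frac{3730592}{21} \approx 1.7765 \cdot 10^{5}$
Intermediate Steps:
$u{\left(273 \right)} + 177645 = \frac{611}{273} + 177645 = 611 \cdot \frac{1}{273} + 177645 = \frac{47}{21} + 177645 = \frac{3730592}{21}$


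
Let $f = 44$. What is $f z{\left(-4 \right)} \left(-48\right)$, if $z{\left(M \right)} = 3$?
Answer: $-6336$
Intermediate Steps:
$f z{\left(-4 \right)} \left(-48\right) = 44 \cdot 3 \left(-48\right) = 132 \left(-48\right) = -6336$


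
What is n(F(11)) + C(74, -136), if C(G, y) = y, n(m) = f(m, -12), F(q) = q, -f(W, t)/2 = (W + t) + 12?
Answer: -158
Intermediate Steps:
f(W, t) = -24 - 2*W - 2*t (f(W, t) = -2*((W + t) + 12) = -2*(12 + W + t) = -24 - 2*W - 2*t)
n(m) = -2*m (n(m) = -24 - 2*m - 2*(-12) = -24 - 2*m + 24 = -2*m)
n(F(11)) + C(74, -136) = -2*11 - 136 = -22 - 136 = -158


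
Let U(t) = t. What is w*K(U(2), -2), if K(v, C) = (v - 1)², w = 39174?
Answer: 39174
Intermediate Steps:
K(v, C) = (-1 + v)²
w*K(U(2), -2) = 39174*(-1 + 2)² = 39174*1² = 39174*1 = 39174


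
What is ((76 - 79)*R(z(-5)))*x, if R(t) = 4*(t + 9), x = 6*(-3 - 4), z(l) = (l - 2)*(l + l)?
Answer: 39816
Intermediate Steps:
z(l) = 2*l*(-2 + l) (z(l) = (-2 + l)*(2*l) = 2*l*(-2 + l))
x = -42 (x = 6*(-7) = -42)
R(t) = 36 + 4*t (R(t) = 4*(9 + t) = 36 + 4*t)
((76 - 79)*R(z(-5)))*x = ((76 - 79)*(36 + 4*(2*(-5)*(-2 - 5))))*(-42) = -3*(36 + 4*(2*(-5)*(-7)))*(-42) = -3*(36 + 4*70)*(-42) = -3*(36 + 280)*(-42) = -3*316*(-42) = -948*(-42) = 39816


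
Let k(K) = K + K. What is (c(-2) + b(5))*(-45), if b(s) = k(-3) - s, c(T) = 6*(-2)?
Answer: 1035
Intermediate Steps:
k(K) = 2*K
c(T) = -12
b(s) = -6 - s (b(s) = 2*(-3) - s = -6 - s)
(c(-2) + b(5))*(-45) = (-12 + (-6 - 1*5))*(-45) = (-12 + (-6 - 5))*(-45) = (-12 - 11)*(-45) = -23*(-45) = 1035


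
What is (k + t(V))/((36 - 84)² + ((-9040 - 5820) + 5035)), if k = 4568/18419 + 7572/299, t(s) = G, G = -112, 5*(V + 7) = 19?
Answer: 158660324/13806753467 ≈ 0.011492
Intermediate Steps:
V = -16/5 (V = -7 + (⅕)*19 = -7 + 19/5 = -16/5 ≈ -3.2000)
t(s) = -112
k = 140834500/5507281 (k = 4568*(1/18419) + 7572*(1/299) = 4568/18419 + 7572/299 = 140834500/5507281 ≈ 25.572)
(k + t(V))/((36 - 84)² + ((-9040 - 5820) + 5035)) = (140834500/5507281 - 112)/((36 - 84)² + ((-9040 - 5820) + 5035)) = -475980972/(5507281*((-48)² + (-14860 + 5035))) = -475980972/(5507281*(2304 - 9825)) = -475980972/5507281/(-7521) = -475980972/5507281*(-1/7521) = 158660324/13806753467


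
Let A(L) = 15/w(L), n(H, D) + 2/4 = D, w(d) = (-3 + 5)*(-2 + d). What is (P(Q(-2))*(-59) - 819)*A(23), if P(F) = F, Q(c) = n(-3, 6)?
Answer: -11435/28 ≈ -408.39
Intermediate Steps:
w(d) = -4 + 2*d (w(d) = 2*(-2 + d) = -4 + 2*d)
n(H, D) = -½ + D
Q(c) = 11/2 (Q(c) = -½ + 6 = 11/2)
A(L) = 15/(-4 + 2*L)
(P(Q(-2))*(-59) - 819)*A(23) = ((11/2)*(-59) - 819)*(15/(2*(-2 + 23))) = (-649/2 - 819)*((15/2)/21) = -34305/(4*21) = -2287/2*5/14 = -11435/28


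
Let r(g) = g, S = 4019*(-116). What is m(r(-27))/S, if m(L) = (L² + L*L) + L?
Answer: -1431/466204 ≈ -0.0030695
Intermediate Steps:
S = -466204
m(L) = L + 2*L² (m(L) = (L² + L²) + L = 2*L² + L = L + 2*L²)
m(r(-27))/S = -27*(1 + 2*(-27))/(-466204) = -27*(1 - 54)*(-1/466204) = -27*(-53)*(-1/466204) = 1431*(-1/466204) = -1431/466204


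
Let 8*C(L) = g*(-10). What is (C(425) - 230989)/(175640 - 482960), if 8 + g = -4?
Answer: 115487/153660 ≈ 0.75157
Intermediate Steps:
g = -12 (g = -8 - 4 = -12)
C(L) = 15 (C(L) = (-12*(-10))/8 = (1/8)*120 = 15)
(C(425) - 230989)/(175640 - 482960) = (15 - 230989)/(175640 - 482960) = -230974/(-307320) = -230974*(-1/307320) = 115487/153660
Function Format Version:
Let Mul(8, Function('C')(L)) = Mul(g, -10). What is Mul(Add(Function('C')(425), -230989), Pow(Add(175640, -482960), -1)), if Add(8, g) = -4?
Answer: Rational(115487, 153660) ≈ 0.75157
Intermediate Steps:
g = -12 (g = Add(-8, -4) = -12)
Function('C')(L) = 15 (Function('C')(L) = Mul(Rational(1, 8), Mul(-12, -10)) = Mul(Rational(1, 8), 120) = 15)
Mul(Add(Function('C')(425), -230989), Pow(Add(175640, -482960), -1)) = Mul(Add(15, -230989), Pow(Add(175640, -482960), -1)) = Mul(-230974, Pow(-307320, -1)) = Mul(-230974, Rational(-1, 307320)) = Rational(115487, 153660)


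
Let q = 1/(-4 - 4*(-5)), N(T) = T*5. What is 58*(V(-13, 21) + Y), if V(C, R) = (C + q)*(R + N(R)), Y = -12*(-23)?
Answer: -314157/4 ≈ -78539.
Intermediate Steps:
Y = 276
N(T) = 5*T
q = 1/16 (q = 1/(-4 + 20) = 1/16 ≈ 0.062500)
V(C, R) = 6*R*(1/16 + C) (V(C, R) = (C + 1/16)*(R + 5*R) = (1/16 + C)*(6*R) = 6*R*(1/16 + C))
58*(V(-13, 21) + Y) = 58*((3/8)*21*(1 + 16*(-13)) + 276) = 58*((3/8)*21*(1 - 208) + 276) = 58*((3/8)*21*(-207) + 276) = 58*(-13041/8 + 276) = 58*(-10833/8) = -314157/4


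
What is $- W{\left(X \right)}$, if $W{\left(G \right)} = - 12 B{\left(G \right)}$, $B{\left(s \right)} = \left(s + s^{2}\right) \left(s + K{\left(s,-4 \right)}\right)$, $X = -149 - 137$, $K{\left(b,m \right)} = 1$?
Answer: $-278764200$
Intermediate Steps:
$X = -286$ ($X = -149 - 137 = -286$)
$B{\left(s \right)} = \left(1 + s\right) \left(s + s^{2}\right)$ ($B{\left(s \right)} = \left(s + s^{2}\right) \left(s + 1\right) = \left(s + s^{2}\right) \left(1 + s\right) = \left(1 + s\right) \left(s + s^{2}\right)$)
$W{\left(G \right)} = - 12 G \left(1 + G^{2} + 2 G\right)$
$- W{\left(X \right)} = - \left(-12\right) \left(-286\right) \left(1 + \left(-286\right)^{2} + 2 \left(-286\right)\right) = - \left(-12\right) \left(-286\right) \left(1 + 81796 - 572\right) = - \left(-12\right) \left(-286\right) 81225 = \left(-1\right) 278764200 = -278764200$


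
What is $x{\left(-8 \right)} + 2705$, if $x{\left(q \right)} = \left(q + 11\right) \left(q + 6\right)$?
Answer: $2699$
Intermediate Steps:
$x{\left(q \right)} = \left(6 + q\right) \left(11 + q\right)$ ($x{\left(q \right)} = \left(11 + q\right) \left(6 + q\right) = \left(6 + q\right) \left(11 + q\right)$)
$x{\left(-8 \right)} + 2705 = \left(66 + \left(-8\right)^{2} + 17 \left(-8\right)\right) + 2705 = \left(66 + 64 - 136\right) + 2705 = -6 + 2705 = 2699$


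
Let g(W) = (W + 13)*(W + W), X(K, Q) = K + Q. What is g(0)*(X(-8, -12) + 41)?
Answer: 0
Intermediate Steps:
g(W) = 2*W*(13 + W) (g(W) = (13 + W)*(2*W) = 2*W*(13 + W))
g(0)*(X(-8, -12) + 41) = (2*0*(13 + 0))*((-8 - 12) + 41) = (2*0*13)*(-20 + 41) = 0*21 = 0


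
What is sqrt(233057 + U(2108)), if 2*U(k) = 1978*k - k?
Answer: sqrt(2316815) ≈ 1522.1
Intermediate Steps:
U(k) = 1977*k/2 (U(k) = (1978*k - k)/2 = (1977*k)/2 = 1977*k/2)
sqrt(233057 + U(2108)) = sqrt(233057 + (1977/2)*2108) = sqrt(233057 + 2083758) = sqrt(2316815)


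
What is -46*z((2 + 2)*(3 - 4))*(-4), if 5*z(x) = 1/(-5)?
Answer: -184/25 ≈ -7.3600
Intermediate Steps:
z(x) = -1/25 (z(x) = (1/5)/(-5) = (1/5)*(-1/5) = -1/25)
-46*z((2 + 2)*(3 - 4))*(-4) = -46*(-1/25)*(-4) = (46/25)*(-4) = -184/25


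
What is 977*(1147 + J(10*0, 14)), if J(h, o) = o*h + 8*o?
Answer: 1230043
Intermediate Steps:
J(h, o) = 8*o + h*o (J(h, o) = h*o + 8*o = 8*o + h*o)
977*(1147 + J(10*0, 14)) = 977*(1147 + 14*(8 + 10*0)) = 977*(1147 + 14*(8 + 0)) = 977*(1147 + 14*8) = 977*(1147 + 112) = 977*1259 = 1230043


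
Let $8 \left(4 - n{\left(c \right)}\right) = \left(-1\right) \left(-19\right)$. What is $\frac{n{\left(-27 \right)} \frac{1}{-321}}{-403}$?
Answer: $\frac{1}{79608} \approx 1.2562 \cdot 10^{-5}$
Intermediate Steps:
$n{\left(c \right)} = \frac{13}{8}$ ($n{\left(c \right)} = 4 - \frac{\left(-1\right) \left(-19\right)}{8} = 4 - \frac{19}{8} = \frac{13}{8}$)
$\frac{n{\left(-27 \right)} \frac{1}{-321}}{-403} = \frac{\frac{13}{8} \frac{1}{-321}}{-403} = \frac{13}{8} \left(- \frac{1}{321}\right) \left(- \frac{1}{403}\right) = \left(- \frac{13}{2568}\right) \left(- \frac{1}{403}\right) = \frac{1}{79608}$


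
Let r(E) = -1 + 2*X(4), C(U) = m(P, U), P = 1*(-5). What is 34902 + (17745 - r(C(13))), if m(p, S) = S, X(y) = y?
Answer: 52640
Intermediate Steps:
P = -5
C(U) = U
r(E) = 7 (r(E) = -1 + 2*4 = -1 + 8 = 7)
34902 + (17745 - r(C(13))) = 34902 + (17745 - 1*7) = 34902 + (17745 - 7) = 34902 + 17738 = 52640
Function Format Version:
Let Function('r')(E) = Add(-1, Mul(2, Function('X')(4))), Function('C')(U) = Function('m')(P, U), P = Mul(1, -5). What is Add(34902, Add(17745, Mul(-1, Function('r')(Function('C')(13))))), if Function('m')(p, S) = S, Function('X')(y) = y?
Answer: 52640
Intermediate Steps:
P = -5
Function('C')(U) = U
Function('r')(E) = 7 (Function('r')(E) = Add(-1, Mul(2, 4)) = Add(-1, 8) = 7)
Add(34902, Add(17745, Mul(-1, Function('r')(Function('C')(13))))) = Add(34902, Add(17745, Mul(-1, 7))) = Add(34902, Add(17745, -7)) = Add(34902, 17738) = 52640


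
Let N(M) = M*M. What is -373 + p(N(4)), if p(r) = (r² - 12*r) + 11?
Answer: -298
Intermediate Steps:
N(M) = M²
p(r) = 11 + r² - 12*r
-373 + p(N(4)) = -373 + (11 + (4²)² - 12*4²) = -373 + (11 + 16² - 12*16) = -373 + (11 + 256 - 192) = -373 + 75 = -298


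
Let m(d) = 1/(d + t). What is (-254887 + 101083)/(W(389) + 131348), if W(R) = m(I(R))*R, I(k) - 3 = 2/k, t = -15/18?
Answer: -389816238/333355469 ≈ -1.1694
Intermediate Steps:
t = -⅚ (t = -15*1/18 = -⅚ ≈ -0.83333)
I(k) = 3 + 2/k
m(d) = 1/(-⅚ + d) (m(d) = 1/(d - ⅚) = 1/(-⅚ + d))
W(R) = 6*R/(13 + 12/R) (W(R) = (6/(-5 + 6*(3 + 2/R)))*R = (6/(-5 + (18 + 12/R)))*R = (6/(13 + 12/R))*R = 6*R/(13 + 12/R))
(-254887 + 101083)/(W(389) + 131348) = (-254887 + 101083)/(6*389²/(12 + 13*389) + 131348) = -153804/(6*151321/(12 + 5057) + 131348) = -153804/(6*151321/5069 + 131348) = -153804/(6*151321*(1/5069) + 131348) = -153804/(907926/5069 + 131348) = -153804/666710938/5069 = -153804*5069/666710938 = -389816238/333355469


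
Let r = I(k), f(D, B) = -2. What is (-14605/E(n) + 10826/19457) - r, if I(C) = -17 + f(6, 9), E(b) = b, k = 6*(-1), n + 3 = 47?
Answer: -267427089/856108 ≈ -312.38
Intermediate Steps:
n = 44 (n = -3 + 47 = 44)
k = -6
I(C) = -19 (I(C) = -17 - 2 = -19)
r = -19
(-14605/E(n) + 10826/19457) - r = (-14605/44 + 10826/19457) - 1*(-19) = (-14605*1/44 + 10826*(1/19457)) + 19 = (-14605/44 + 10826/19457) + 19 = -283693141/856108 + 19 = -267427089/856108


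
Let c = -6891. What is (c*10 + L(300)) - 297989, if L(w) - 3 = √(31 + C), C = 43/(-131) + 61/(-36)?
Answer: -366896 + √17902067/786 ≈ -3.6689e+5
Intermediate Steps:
C = -9539/4716 (C = 43*(-1/131) + 61*(-1/36) = -43/131 - 61/36 = -9539/4716 ≈ -2.0227)
L(w) = 3 + √17902067/786 (L(w) = 3 + √(31 - 9539/4716) = 3 + √(136657/4716) = 3 + √17902067/786)
(c*10 + L(300)) - 297989 = (-6891*10 + (3 + √17902067/786)) - 297989 = (-68910 + (3 + √17902067/786)) - 297989 = (-68907 + √17902067/786) - 297989 = -366896 + √17902067/786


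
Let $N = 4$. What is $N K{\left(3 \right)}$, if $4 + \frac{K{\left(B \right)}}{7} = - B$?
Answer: $-196$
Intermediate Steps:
$K{\left(B \right)} = -28 - 7 B$ ($K{\left(B \right)} = -28 + 7 \left(- B\right) = -28 - 7 B$)
$N K{\left(3 \right)} = 4 \left(-28 - 21\right) = 4 \left(-49\right) = -196$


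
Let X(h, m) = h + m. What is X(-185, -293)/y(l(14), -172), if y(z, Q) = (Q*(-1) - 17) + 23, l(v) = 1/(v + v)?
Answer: -239/89 ≈ -2.6854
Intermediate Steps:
l(v) = 1/(2*v)
y(z, Q) = 6 - Q (y(z, Q) = (-Q - 17) + 23 = (-17 - Q) + 23 = 6 - Q)
X(-185, -293)/y(l(14), -172) = (-185 - 293)/(6 - 1*(-172)) = -478/(6 + 172) = -478/178 = -478*1/178 = -239/89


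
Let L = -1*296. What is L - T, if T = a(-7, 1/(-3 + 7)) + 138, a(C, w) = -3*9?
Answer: -407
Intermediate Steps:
a(C, w) = -27 (a(C, w) = -1*27 = -27)
T = 111 (T = -27 + 138 = 111)
L = -296
L - T = -296 - 1*111 = -296 - 111 = -407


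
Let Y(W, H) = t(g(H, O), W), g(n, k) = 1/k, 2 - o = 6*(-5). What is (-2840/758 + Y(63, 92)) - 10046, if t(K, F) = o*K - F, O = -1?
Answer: -3844859/379 ≈ -10145.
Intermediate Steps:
o = 32 (o = 2 - 6*(-5) = 2 - 1*(-30) = 2 + 30 = 32)
t(K, F) = -F + 32*K (t(K, F) = 32*K - F = -F + 32*K)
Y(W, H) = -32 - W (Y(W, H) = -W + 32/(-1) = -W + 32*(-1) = -W - 32 = -32 - W)
(-2840/758 + Y(63, 92)) - 10046 = (-2840/758 + (-32 - 1*63)) - 10046 = (-2840*1/758 + (-32 - 63)) - 10046 = (-1420/379 - 95) - 10046 = -37425/379 - 10046 = -3844859/379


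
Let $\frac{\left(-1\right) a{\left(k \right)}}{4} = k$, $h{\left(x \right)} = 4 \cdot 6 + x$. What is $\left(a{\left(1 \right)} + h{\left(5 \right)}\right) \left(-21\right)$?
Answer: $-525$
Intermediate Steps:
$h{\left(x \right)} = 24 + x$
$a{\left(k \right)} = - 4 k$
$\left(a{\left(1 \right)} + h{\left(5 \right)}\right) \left(-21\right) = \left(\left(-4\right) 1 + \left(24 + 5\right)\right) \left(-21\right) = \left(-4 + 29\right) \left(-21\right) = 25 \left(-21\right) = -525$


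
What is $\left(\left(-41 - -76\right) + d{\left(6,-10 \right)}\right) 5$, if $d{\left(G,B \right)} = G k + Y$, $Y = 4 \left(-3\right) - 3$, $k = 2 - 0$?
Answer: $160$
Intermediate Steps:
$k = 2$ ($k = 2 + 0 = 2$)
$Y = -15$ ($Y = -12 - 3 = -15$)
$d{\left(G,B \right)} = -15 + 2 G$ ($d{\left(G,B \right)} = G 2 - 15 = 2 G - 15 = -15 + 2 G$)
$\left(\left(-41 - -76\right) + d{\left(6,-10 \right)}\right) 5 = \left(\left(-41 - -76\right) + \left(-15 + 2 \cdot 6\right)\right) 5 = \left(\left(-41 + 76\right) + \left(-15 + 12\right)\right) 5 = \left(35 - 3\right) 5 = 32 \cdot 5 = 160$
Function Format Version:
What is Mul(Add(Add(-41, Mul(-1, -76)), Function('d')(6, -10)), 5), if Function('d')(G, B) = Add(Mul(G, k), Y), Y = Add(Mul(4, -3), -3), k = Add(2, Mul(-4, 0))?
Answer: 160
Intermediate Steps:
k = 2 (k = Add(2, 0) = 2)
Y = -15 (Y = Add(-12, -3) = -15)
Function('d')(G, B) = Add(-15, Mul(2, G)) (Function('d')(G, B) = Add(Mul(G, 2), -15) = Add(Mul(2, G), -15) = Add(-15, Mul(2, G)))
Mul(Add(Add(-41, Mul(-1, -76)), Function('d')(6, -10)), 5) = Mul(Add(Add(-41, Mul(-1, -76)), Add(-15, Mul(2, 6))), 5) = Mul(Add(Add(-41, 76), Add(-15, 12)), 5) = Mul(Add(35, -3), 5) = Mul(32, 5) = 160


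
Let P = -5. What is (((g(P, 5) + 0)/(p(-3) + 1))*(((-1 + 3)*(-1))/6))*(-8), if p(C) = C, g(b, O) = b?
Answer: 20/3 ≈ 6.6667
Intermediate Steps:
(((g(P, 5) + 0)/(p(-3) + 1))*(((-1 + 3)*(-1))/6))*(-8) = (((-5 + 0)/(-3 + 1))*(((-1 + 3)*(-1))/6))*(-8) = ((-5/(-2))*((2*(-1))*(1/6)))*(-8) = ((-5*(-1/2))*(-2*1/6))*(-8) = ((5/2)*(-1/3))*(-8) = -5/6*(-8) = 20/3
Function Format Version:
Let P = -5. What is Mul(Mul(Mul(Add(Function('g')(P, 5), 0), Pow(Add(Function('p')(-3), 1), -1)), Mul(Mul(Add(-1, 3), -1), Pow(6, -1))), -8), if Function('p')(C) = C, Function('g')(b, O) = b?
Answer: Rational(20, 3) ≈ 6.6667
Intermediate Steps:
Mul(Mul(Mul(Add(Function('g')(P, 5), 0), Pow(Add(Function('p')(-3), 1), -1)), Mul(Mul(Add(-1, 3), -1), Pow(6, -1))), -8) = Mul(Mul(Mul(Add(-5, 0), Pow(Add(-3, 1), -1)), Mul(Mul(Add(-1, 3), -1), Pow(6, -1))), -8) = Mul(Mul(Mul(-5, Pow(-2, -1)), Mul(Mul(2, -1), Rational(1, 6))), -8) = Mul(Mul(Mul(-5, Rational(-1, 2)), Mul(-2, Rational(1, 6))), -8) = Mul(Mul(Rational(5, 2), Rational(-1, 3)), -8) = Mul(Rational(-5, 6), -8) = Rational(20, 3)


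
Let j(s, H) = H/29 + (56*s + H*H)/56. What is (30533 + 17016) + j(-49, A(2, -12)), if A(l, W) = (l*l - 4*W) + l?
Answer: 19306897/406 ≈ 47554.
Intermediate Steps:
A(l, W) = l + l² - 4*W (A(l, W) = (l² - 4*W) + l = l + l² - 4*W)
j(s, H) = s + H/29 + H²/56 (j(s, H) = H*(1/29) + (56*s + H²)*(1/56) = H/29 + (H² + 56*s)*(1/56) = H/29 + (s + H²/56) = s + H/29 + H²/56)
(30533 + 17016) + j(-49, A(2, -12)) = (30533 + 17016) + (-49 + (2 + 2² - 4*(-12))/29 + (2 + 2² - 4*(-12))²/56) = 47549 + (-49 + (2 + 4 + 48)/29 + (2 + 4 + 48)²/56) = 47549 + (-49 + (1/29)*54 + (1/56)*54²) = 47549 + (-49 + 54/29 + (1/56)*2916) = 47549 + (-49 + 54/29 + 729/14) = 47549 + 2003/406 = 19306897/406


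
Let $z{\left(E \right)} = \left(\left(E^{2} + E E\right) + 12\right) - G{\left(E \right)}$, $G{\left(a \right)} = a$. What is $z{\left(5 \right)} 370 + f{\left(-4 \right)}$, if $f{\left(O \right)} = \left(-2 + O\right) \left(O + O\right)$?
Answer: $21138$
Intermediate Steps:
$f{\left(O \right)} = 2 O \left(-2 + O\right)$ ($f{\left(O \right)} = \left(-2 + O\right) 2 O = 2 O \left(-2 + O\right)$)
$z{\left(E \right)} = 12 - E + 2 E^{2}$ ($z{\left(E \right)} = \left(\left(E^{2} + E E\right) + 12\right) - E = \left(\left(E^{2} + E^{2}\right) + 12\right) - E = \left(2 E^{2} + 12\right) - E = \left(12 + 2 E^{2}\right) - E = 12 - E + 2 E^{2}$)
$z{\left(5 \right)} 370 + f{\left(-4 \right)} = \left(12 - 5 + 2 \cdot 5^{2}\right) 370 + 2 \left(-4\right) \left(-2 - 4\right) = \left(12 - 5 + 2 \cdot 25\right) 370 + 2 \left(-4\right) \left(-6\right) = \left(12 - 5 + 50\right) 370 + 48 = 57 \cdot 370 + 48 = 21090 + 48 = 21138$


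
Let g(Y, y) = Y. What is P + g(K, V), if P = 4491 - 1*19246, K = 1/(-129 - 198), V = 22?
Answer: -4824886/327 ≈ -14755.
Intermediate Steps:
K = -1/327 (K = 1/(-327) = -1/327 ≈ -0.0030581)
P = -14755 (P = 4491 - 19246 = -14755)
P + g(K, V) = -14755 - 1/327 = -4824886/327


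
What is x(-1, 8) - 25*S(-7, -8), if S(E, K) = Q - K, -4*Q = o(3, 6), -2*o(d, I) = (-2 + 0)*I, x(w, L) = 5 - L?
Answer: -331/2 ≈ -165.50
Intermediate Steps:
o(d, I) = I (o(d, I) = -(-2 + 0)*I/2 = -(-1)*I = I)
Q = -3/2 (Q = -1/4*6 = -3/2 ≈ -1.5000)
S(E, K) = -3/2 - K
x(-1, 8) - 25*S(-7, -8) = (5 - 1*8) - 25*(-3/2 - 1*(-8)) = (5 - 8) - 25*(-3/2 + 8) = -3 - 25*13/2 = -3 - 325/2 = -331/2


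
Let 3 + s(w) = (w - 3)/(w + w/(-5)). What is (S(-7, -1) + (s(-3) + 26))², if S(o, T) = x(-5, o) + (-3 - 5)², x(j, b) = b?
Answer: 27225/4 ≈ 6806.3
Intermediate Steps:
s(w) = -3 + 5*(-3 + w)/(4*w) (s(w) = -3 + (w - 3)/(w + w/(-5)) = -3 + (-3 + w)/(w + w*(-⅕)) = -3 + (-3 + w)/(w - w/5) = -3 + (-3 + w)/((4*w/5)) = -3 + (-3 + w)*(5/(4*w)) = -3 + 5*(-3 + w)/(4*w))
S(o, T) = 64 + o (S(o, T) = o + (-3 - 5)² = o + (-8)² = o + 64 = 64 + o)
(S(-7, -1) + (s(-3) + 26))² = ((64 - 7) + ((¼)*(-15 - 7*(-3))/(-3) + 26))² = (57 + ((¼)*(-⅓)*(-15 + 21) + 26))² = (57 + ((¼)*(-⅓)*6 + 26))² = (57 + (-½ + 26))² = (57 + 51/2)² = (165/2)² = 27225/4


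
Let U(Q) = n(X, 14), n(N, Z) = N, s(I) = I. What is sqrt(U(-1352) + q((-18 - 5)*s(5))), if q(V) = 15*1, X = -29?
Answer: I*sqrt(14) ≈ 3.7417*I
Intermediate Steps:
U(Q) = -29
q(V) = 15
sqrt(U(-1352) + q((-18 - 5)*s(5))) = sqrt(-29 + 15) = sqrt(-14) = I*sqrt(14)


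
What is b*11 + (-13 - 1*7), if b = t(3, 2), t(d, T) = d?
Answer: 13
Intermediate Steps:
b = 3
b*11 + (-13 - 1*7) = 3*11 + (-13 - 1*7) = 33 + (-13 - 7) = 33 - 20 = 13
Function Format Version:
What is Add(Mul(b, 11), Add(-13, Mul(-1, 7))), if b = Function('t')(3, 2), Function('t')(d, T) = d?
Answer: 13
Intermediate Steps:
b = 3
Add(Mul(b, 11), Add(-13, Mul(-1, 7))) = Add(Mul(3, 11), Add(-13, Mul(-1, 7))) = Add(33, Add(-13, -7)) = Add(33, -20) = 13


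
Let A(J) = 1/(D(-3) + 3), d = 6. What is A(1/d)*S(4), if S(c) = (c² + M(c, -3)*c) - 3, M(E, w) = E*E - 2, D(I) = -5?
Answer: -69/2 ≈ -34.500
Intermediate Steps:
M(E, w) = -2 + E² (M(E, w) = E² - 2 = -2 + E²)
S(c) = -3 + c² + c*(-2 + c²) (S(c) = (c² + (-2 + c²)*c) - 3 = (c² + c*(-2 + c²)) - 3 = -3 + c² + c*(-2 + c²))
A(J) = -½ (A(J) = 1/(-5 + 3) = 1/(-2) = -½)
A(1/d)*S(4) = -(-3 + 4² + 4*(-2 + 4²))/2 = -(-3 + 16 + 4*(-2 + 16))/2 = -(-3 + 16 + 4*14)/2 = -(-3 + 16 + 56)/2 = -½*69 = -69/2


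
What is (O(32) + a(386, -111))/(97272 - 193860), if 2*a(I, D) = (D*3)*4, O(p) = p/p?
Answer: 665/96588 ≈ 0.0068849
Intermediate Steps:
O(p) = 1
a(I, D) = 6*D (a(I, D) = ((D*3)*4)/2 = ((3*D)*4)/2 = (12*D)/2 = 6*D)
(O(32) + a(386, -111))/(97272 - 193860) = (1 + 6*(-111))/(97272 - 193860) = (1 - 666)/(-96588) = -665*(-1/96588) = 665/96588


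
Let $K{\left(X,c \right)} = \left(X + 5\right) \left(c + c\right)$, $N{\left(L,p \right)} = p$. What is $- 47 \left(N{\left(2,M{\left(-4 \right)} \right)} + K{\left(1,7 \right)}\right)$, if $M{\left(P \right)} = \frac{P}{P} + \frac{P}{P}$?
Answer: $-4042$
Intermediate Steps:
$M{\left(P \right)} = 2$ ($M{\left(P \right)} = 1 + 1 = 2$)
$K{\left(X,c \right)} = 2 c \left(5 + X\right)$ ($K{\left(X,c \right)} = \left(5 + X\right) 2 c = 2 c \left(5 + X\right)$)
$- 47 \left(N{\left(2,M{\left(-4 \right)} \right)} + K{\left(1,7 \right)}\right) = - 47 \left(2 + 2 \cdot 7 \left(5 + 1\right)\right) = - 47 \left(2 + 2 \cdot 7 \cdot 6\right) = - 47 \left(2 + 84\right) = \left(-47\right) 86 = -4042$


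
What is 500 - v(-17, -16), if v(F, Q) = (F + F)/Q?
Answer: 3983/8 ≈ 497.88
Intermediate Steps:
v(F, Q) = 2*F/Q (v(F, Q) = (2*F)/Q = 2*F/Q)
500 - v(-17, -16) = 500 - 2*(-17)/(-16) = 500 - 2*(-17)*(-1)/16 = 500 - 1*17/8 = 500 - 17/8 = 3983/8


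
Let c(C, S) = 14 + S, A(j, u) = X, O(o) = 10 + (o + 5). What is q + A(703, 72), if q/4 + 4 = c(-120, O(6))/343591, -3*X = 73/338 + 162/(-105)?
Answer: -189706396913/12194044590 ≈ -15.557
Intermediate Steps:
O(o) = 15 + o (O(o) = 10 + (5 + o) = 15 + o)
X = 15697/35490 (X = -(73/338 + 162/(-105))/3 = -(73*(1/338) + 162*(-1/105))/3 = -(73/338 - 54/35)/3 = -1/3*(-15697/11830) = 15697/35490 ≈ 0.44229)
A(j, u) = 15697/35490
q = -5497316/343591 (q = -16 + 4*((14 + (15 + 6))/343591) = -16 + 4*((14 + 21)*(1/343591)) = -16 + 4*(35*(1/343591)) = -16 + 4*(35/343591) = -16 + 140/343591 = -5497316/343591 ≈ -16.000)
q + A(703, 72) = -5497316/343591 + 15697/35490 = -189706396913/12194044590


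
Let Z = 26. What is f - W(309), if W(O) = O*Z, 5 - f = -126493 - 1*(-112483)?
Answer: 5981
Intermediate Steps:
f = 14015 (f = 5 - (-126493 - 1*(-112483)) = 5 - (-126493 + 112483) = 5 - 1*(-14010) = 5 + 14010 = 14015)
W(O) = 26*O (W(O) = O*26 = 26*O)
f - W(309) = 14015 - 26*309 = 14015 - 1*8034 = 14015 - 8034 = 5981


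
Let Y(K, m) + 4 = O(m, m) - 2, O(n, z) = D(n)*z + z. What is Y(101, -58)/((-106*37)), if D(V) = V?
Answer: -1650/1961 ≈ -0.84141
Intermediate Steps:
O(n, z) = z + n*z (O(n, z) = n*z + z = z + n*z)
Y(K, m) = -6 + m*(1 + m) (Y(K, m) = -4 + (m*(1 + m) - 2) = -4 + (-2 + m*(1 + m)) = -6 + m*(1 + m))
Y(101, -58)/((-106*37)) = (-6 - 58*(1 - 58))/((-106*37)) = (-6 - 58*(-57))/(-3922) = (-6 + 3306)*(-1/3922) = 3300*(-1/3922) = -1650/1961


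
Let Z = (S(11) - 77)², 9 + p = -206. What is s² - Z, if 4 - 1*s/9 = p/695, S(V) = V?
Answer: -55099395/19321 ≈ -2851.8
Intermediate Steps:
p = -215 (p = -9 - 206 = -215)
s = 5391/139 (s = 36 - (-1935)/695 = 36 - 9*(-43/139) = 36 + 387/139 = 5391/139 ≈ 38.784)
Z = 4356 (Z = (11 - 77)² = (-66)² = 4356)
s² - Z = (5391/139)² - 1*4356 = 29062881/19321 - 4356 = -55099395/19321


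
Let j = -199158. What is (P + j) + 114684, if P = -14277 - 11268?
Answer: -110019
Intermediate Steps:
P = -25545
(P + j) + 114684 = (-25545 - 199158) + 114684 = -224703 + 114684 = -110019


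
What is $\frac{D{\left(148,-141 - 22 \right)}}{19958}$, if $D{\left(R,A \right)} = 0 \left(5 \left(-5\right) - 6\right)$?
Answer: $0$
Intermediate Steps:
$D{\left(R,A \right)} = 0$ ($D{\left(R,A \right)} = 0 \left(-25 - 6\right) = 0 \left(-31\right) = 0$)
$\frac{D{\left(148,-141 - 22 \right)}}{19958} = \frac{0}{19958} = 0 \cdot \frac{1}{19958} = 0$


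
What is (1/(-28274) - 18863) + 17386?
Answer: -41760699/28274 ≈ -1477.0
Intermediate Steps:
(1/(-28274) - 18863) + 17386 = (-1/28274 - 18863) + 17386 = -533332463/28274 + 17386 = -41760699/28274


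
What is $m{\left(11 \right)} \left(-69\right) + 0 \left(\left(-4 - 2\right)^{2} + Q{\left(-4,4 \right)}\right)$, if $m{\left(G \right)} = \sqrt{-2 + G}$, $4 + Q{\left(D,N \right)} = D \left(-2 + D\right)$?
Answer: $-207$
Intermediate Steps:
$Q{\left(D,N \right)} = -4 + D \left(-2 + D\right)$
$m{\left(11 \right)} \left(-69\right) + 0 \left(\left(-4 - 2\right)^{2} + Q{\left(-4,4 \right)}\right) = \sqrt{-2 + 11} \left(-69\right) + 0 \left(\left(-4 - 2\right)^{2} - \left(-4 - 16\right)\right) = \sqrt{9} \left(-69\right) + 0 \left(\left(-6\right)^{2} + \left(-4 + 16 + 8\right)\right) = 3 \left(-69\right) + 0 \left(36 + 20\right) = -207 + 0 \cdot 56 = -207 + 0 = -207$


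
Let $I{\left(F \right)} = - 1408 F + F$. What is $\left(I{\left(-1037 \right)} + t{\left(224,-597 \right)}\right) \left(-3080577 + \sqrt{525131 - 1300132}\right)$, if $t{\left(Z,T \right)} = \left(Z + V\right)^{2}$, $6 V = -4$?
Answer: $- \frac{13945187796229}{3} + \frac{13580431 i \sqrt{775001}}{9} \approx -4.6484 \cdot 10^{12} + 1.3284 \cdot 10^{9} i$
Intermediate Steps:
$V = - \frac{2}{3}$ ($V = \frac{1}{6} \left(-4\right) = - \frac{2}{3} \approx -0.66667$)
$t{\left(Z,T \right)} = \left(- \frac{2}{3} + Z\right)^{2}$ ($t{\left(Z,T \right)} = \left(Z - \frac{2}{3}\right)^{2} = \left(- \frac{2}{3} + Z\right)^{2}$)
$I{\left(F \right)} = - 1407 F$
$\left(I{\left(-1037 \right)} + t{\left(224,-597 \right)}\right) \left(-3080577 + \sqrt{525131 - 1300132}\right) = \left(\left(-1407\right) \left(-1037\right) + \frac{\left(-2 + 3 \cdot 224\right)^{2}}{9}\right) \left(-3080577 + \sqrt{525131 - 1300132}\right) = \left(1459059 + \frac{\left(-2 + 672\right)^{2}}{9}\right) \left(-3080577 + \sqrt{-775001}\right) = \left(1459059 + \frac{670^{2}}{9}\right) \left(-3080577 + i \sqrt{775001}\right) = \left(1459059 + \frac{1}{9} \cdot 448900\right) \left(-3080577 + i \sqrt{775001}\right) = \left(1459059 + \frac{448900}{9}\right) \left(-3080577 + i \sqrt{775001}\right) = \frac{13580431 \left(-3080577 + i \sqrt{775001}\right)}{9} = - \frac{13945187796229}{3} + \frac{13580431 i \sqrt{775001}}{9}$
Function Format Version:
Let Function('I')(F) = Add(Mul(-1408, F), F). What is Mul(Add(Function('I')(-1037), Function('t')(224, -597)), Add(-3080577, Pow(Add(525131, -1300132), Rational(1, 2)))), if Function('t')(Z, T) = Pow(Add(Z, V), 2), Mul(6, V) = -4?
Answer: Add(Rational(-13945187796229, 3), Mul(Rational(13580431, 9), I, Pow(775001, Rational(1, 2)))) ≈ Add(-4.6484e+12, Mul(1.3284e+9, I))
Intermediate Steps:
V = Rational(-2, 3) (V = Mul(Rational(1, 6), -4) = Rational(-2, 3) ≈ -0.66667)
Function('t')(Z, T) = Pow(Add(Rational(-2, 3), Z), 2) (Function('t')(Z, T) = Pow(Add(Z, Rational(-2, 3)), 2) = Pow(Add(Rational(-2, 3), Z), 2))
Function('I')(F) = Mul(-1407, F)
Mul(Add(Function('I')(-1037), Function('t')(224, -597)), Add(-3080577, Pow(Add(525131, -1300132), Rational(1, 2)))) = Mul(Add(Mul(-1407, -1037), Mul(Rational(1, 9), Pow(Add(-2, Mul(3, 224)), 2))), Add(-3080577, Pow(Add(525131, -1300132), Rational(1, 2)))) = Mul(Add(1459059, Mul(Rational(1, 9), Pow(Add(-2, 672), 2))), Add(-3080577, Pow(-775001, Rational(1, 2)))) = Mul(Add(1459059, Mul(Rational(1, 9), Pow(670, 2))), Add(-3080577, Mul(I, Pow(775001, Rational(1, 2))))) = Mul(Add(1459059, Mul(Rational(1, 9), 448900)), Add(-3080577, Mul(I, Pow(775001, Rational(1, 2))))) = Mul(Add(1459059, Rational(448900, 9)), Add(-3080577, Mul(I, Pow(775001, Rational(1, 2))))) = Mul(Rational(13580431, 9), Add(-3080577, Mul(I, Pow(775001, Rational(1, 2))))) = Add(Rational(-13945187796229, 3), Mul(Rational(13580431, 9), I, Pow(775001, Rational(1, 2))))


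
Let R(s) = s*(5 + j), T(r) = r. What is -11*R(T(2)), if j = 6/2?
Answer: -176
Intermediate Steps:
j = 3 (j = 6*(½) = 3)
R(s) = 8*s (R(s) = s*(5 + 3) = s*8 = 8*s)
-11*R(T(2)) = -88*2 = -11*16 = -176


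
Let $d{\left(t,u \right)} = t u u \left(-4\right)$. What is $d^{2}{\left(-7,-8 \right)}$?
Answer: $3211264$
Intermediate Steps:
$d{\left(t,u \right)} = - 4 t u^{2}$ ($d{\left(t,u \right)} = t u^{2} \left(-4\right) = - 4 t u^{2}$)
$d^{2}{\left(-7,-8 \right)} = \left(\left(-4\right) \left(-7\right) \left(-8\right)^{2}\right)^{2} = \left(\left(-4\right) \left(-7\right) 64\right)^{2} = 1792^{2} = 3211264$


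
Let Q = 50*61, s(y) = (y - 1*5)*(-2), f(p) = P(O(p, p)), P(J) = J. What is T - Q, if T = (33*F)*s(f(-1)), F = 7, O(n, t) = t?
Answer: -278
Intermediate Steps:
f(p) = p
s(y) = 10 - 2*y (s(y) = (y - 5)*(-2) = (-5 + y)*(-2) = 10 - 2*y)
Q = 3050
T = 2772 (T = (33*7)*(10 - 2*(-1)) = 231*(10 + 2) = 231*12 = 2772)
T - Q = 2772 - 1*3050 = 2772 - 3050 = -278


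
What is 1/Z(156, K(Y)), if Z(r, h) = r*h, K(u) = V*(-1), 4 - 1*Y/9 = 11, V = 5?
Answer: -1/780 ≈ -0.0012821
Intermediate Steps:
Y = -63 (Y = 36 - 9*11 = 36 - 99 = -63)
K(u) = -5 (K(u) = 5*(-1) = -5)
Z(r, h) = h*r
1/Z(156, K(Y)) = 1/(-5*156) = 1/(-780) = -1/780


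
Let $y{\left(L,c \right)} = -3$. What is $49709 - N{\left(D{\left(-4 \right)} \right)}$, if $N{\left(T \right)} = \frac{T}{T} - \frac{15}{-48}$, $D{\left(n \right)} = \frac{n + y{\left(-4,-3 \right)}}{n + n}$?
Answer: $\frac{795323}{16} \approx 49708.0$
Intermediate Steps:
$D{\left(n \right)} = \frac{-3 + n}{2 n}$ ($D{\left(n \right)} = \frac{n - 3}{n + n} = \frac{-3 + n}{2 n}$)
$N{\left(T \right)} = \frac{21}{16}$ ($N{\left(T \right)} = 1 - - \frac{5}{16} = 1 + \frac{5}{16} = \frac{21}{16}$)
$49709 - N{\left(D{\left(-4 \right)} \right)} = 49709 - \frac{21}{16} = \frac{795323}{16}$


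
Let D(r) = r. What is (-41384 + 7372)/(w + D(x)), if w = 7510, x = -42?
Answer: -8503/1867 ≈ -4.5544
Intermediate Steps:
(-41384 + 7372)/(w + D(x)) = (-41384 + 7372)/(7510 - 42) = -34012/7468 = -34012*1/7468 = -8503/1867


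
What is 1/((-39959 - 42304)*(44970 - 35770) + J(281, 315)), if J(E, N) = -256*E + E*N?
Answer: -1/756803021 ≈ -1.3213e-9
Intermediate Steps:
1/((-39959 - 42304)*(44970 - 35770) + J(281, 315)) = 1/((-39959 - 42304)*(44970 - 35770) + 281*(-256 + 315)) = 1/(-82263*9200 + 281*59) = 1/(-756819600 + 16579) = 1/(-756803021) = -1/756803021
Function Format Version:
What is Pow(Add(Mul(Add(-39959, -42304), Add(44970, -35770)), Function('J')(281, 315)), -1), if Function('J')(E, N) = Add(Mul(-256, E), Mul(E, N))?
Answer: Rational(-1, 756803021) ≈ -1.3213e-9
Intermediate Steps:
Pow(Add(Mul(Add(-39959, -42304), Add(44970, -35770)), Function('J')(281, 315)), -1) = Pow(Add(Mul(Add(-39959, -42304), Add(44970, -35770)), Mul(281, Add(-256, 315))), -1) = Pow(Add(Mul(-82263, 9200), Mul(281, 59)), -1) = Pow(Add(-756819600, 16579), -1) = Pow(-756803021, -1) = Rational(-1, 756803021)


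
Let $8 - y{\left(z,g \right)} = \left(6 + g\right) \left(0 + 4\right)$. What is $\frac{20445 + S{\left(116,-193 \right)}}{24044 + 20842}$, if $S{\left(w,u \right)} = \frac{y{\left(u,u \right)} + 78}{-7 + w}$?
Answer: $\frac{743113}{1630858} \approx 0.45566$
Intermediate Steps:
$y{\left(z,g \right)} = -16 - 4 g$ ($y{\left(z,g \right)} = 8 - \left(6 + g\right) \left(0 + 4\right) = 8 - \left(6 + g\right) 4 = 8 - \left(24 + 4 g\right) = -16 - 4 g$)
$S{\left(w,u \right)} = \frac{62 - 4 u}{-7 + w}$ ($S{\left(w,u \right)} = \frac{\left(-16 - 4 u\right) + 78}{-7 + w} = \frac{62 - 4 u}{-7 + w}$)
$\frac{20445 + S{\left(116,-193 \right)}}{24044 + 20842} = \frac{20445 + \frac{2 \left(31 - -386\right)}{-7 + 116}}{24044 + 20842} = \frac{20445 + \frac{2 \left(31 + 386\right)}{109}}{44886} = \left(20445 + 2 \cdot \frac{1}{109} \cdot 417\right) \frac{1}{44886} = \left(20445 + \frac{834}{109}\right) \frac{1}{44886} = \frac{2229339}{109} \cdot \frac{1}{44886} = \frac{743113}{1630858}$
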